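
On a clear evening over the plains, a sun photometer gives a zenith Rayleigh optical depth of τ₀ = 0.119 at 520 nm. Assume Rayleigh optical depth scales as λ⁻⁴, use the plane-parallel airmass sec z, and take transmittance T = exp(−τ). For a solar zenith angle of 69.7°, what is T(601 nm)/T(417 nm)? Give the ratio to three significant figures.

Airmass: sec 69.7° = 2.8824.
τ(601 nm) = 0.119 × (520/601)⁴ × 2.8824 = 0.119 × 0.5604 × 2.8824 = 0.1922.
τ(417 nm) = 0.119 × (520/417)⁴ × 2.8824 = 0.119 × 2.4181 × 2.8824 = 0.8294.
T(601)/T(417) = exp(τ_B − τ_A) = exp(0.6372) = 1.8911.

1.89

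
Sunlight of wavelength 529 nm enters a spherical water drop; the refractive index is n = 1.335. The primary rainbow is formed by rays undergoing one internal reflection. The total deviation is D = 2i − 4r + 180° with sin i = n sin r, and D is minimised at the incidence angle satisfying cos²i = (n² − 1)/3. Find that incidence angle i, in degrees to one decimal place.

59.3°

cos²i = (1.335² − 1)/3 = (1.78222 − 1)/3 = 0.26074.
cos i = 0.51063, so i = 59.294°.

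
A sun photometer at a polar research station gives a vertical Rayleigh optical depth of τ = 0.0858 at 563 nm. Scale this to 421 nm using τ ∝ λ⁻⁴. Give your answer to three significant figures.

0.274

τ(421 nm) = τ(563 nm) × (563/421)⁴ = 0.0858 × (1.3373)⁴ = 0.0858 × 3.1982 = 0.2744.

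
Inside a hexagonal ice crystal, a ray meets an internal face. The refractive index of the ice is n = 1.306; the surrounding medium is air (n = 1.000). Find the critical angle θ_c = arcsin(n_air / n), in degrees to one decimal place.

50.0°

sin θ_c = n_air / n = 1.000 / 1.306 = 0.7657.
θ_c = arcsin(0.7657) = 49.97°.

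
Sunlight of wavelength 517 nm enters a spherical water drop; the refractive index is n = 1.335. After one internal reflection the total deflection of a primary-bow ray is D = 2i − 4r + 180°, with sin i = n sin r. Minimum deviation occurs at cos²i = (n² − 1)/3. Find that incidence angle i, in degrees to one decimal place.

59.3°

cos²i = (1.335² − 1)/3 = (1.78222 − 1)/3 = 0.26074.
cos i = 0.51063, so i = 59.294°.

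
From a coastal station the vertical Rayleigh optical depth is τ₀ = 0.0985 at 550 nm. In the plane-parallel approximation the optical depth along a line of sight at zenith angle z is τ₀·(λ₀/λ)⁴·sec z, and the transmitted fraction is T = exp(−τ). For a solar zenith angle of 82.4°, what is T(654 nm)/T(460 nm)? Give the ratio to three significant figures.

Airmass: sec 82.4° = 7.5611.
τ(654 nm) = 0.0985 × (550/654)⁴ × 7.5611 = 0.0985 × 0.5002 × 7.5611 = 0.3725.
τ(460 nm) = 0.0985 × (550/460)⁴ × 7.5611 = 0.0985 × 2.0437 × 7.5611 = 1.5221.
T(654)/T(460) = exp(τ_B − τ_A) = exp(1.1496) = 3.1568.

3.16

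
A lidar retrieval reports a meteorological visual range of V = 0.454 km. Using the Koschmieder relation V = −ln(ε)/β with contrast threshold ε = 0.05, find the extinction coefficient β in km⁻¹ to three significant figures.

6.60 km⁻¹

β = −ln(0.05) / V = 2.996 / 0.454 = 6.5985 km⁻¹.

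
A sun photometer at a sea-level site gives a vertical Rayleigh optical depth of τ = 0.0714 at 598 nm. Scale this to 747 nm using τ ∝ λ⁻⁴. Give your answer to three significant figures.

τ(747 nm) = τ(598 nm) × (598/747)⁴ = 0.0714 × (0.8005)⁴ = 0.0714 × 0.4107 = 0.0293.

0.0293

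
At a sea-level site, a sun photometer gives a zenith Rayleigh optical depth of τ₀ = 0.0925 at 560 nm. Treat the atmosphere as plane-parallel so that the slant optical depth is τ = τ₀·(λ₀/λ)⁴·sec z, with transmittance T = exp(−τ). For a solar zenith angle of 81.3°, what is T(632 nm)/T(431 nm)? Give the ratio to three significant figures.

Airmass: sec 81.3° = 6.6111.
τ(632 nm) = 0.0925 × (560/632)⁴ × 6.6111 = 0.0925 × 0.6164 × 6.6111 = 0.3770.
τ(431 nm) = 0.0925 × (560/431)⁴ × 6.6111 = 0.0925 × 2.8500 × 6.6111 = 1.7428.
T(632)/T(431) = exp(τ_B − τ_A) = exp(1.3659) = 3.9192.

3.92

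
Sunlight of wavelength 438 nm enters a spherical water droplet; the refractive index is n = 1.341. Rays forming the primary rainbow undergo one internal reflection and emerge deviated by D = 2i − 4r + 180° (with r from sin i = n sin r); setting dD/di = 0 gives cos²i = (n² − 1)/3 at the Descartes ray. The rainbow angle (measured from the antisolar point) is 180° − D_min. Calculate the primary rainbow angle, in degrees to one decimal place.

40.9°

cos²i = (1.79828 − 1)/3 = 0.26609; i = arccos(0.51584) = 58.946°.
sin r = sin 58.946°/1.341 = 0.63884; r = 39.705°.
D_min = 2·58.946° − 4·39.705° + 180° = 139.071°.
Rainbow angle = 180° − D_min = 40.929°.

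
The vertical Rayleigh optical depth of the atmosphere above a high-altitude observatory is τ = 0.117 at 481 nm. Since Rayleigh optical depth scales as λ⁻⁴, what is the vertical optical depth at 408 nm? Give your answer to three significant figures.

0.226

τ(408 nm) = τ(481 nm) × (481/408)⁴ = 0.117 × (1.1789)⁴ = 0.117 × 1.9317 = 0.2260.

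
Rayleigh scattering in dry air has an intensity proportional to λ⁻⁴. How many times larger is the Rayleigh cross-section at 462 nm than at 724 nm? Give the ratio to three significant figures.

6.03

Rayleigh scattering ∝ λ⁻⁴, so the ratio of coefficients is the inverse fourth power of the wavelength ratio.
σ(462)/σ(724) = (724/462)⁴ = (1.5671)⁴ = 6.031.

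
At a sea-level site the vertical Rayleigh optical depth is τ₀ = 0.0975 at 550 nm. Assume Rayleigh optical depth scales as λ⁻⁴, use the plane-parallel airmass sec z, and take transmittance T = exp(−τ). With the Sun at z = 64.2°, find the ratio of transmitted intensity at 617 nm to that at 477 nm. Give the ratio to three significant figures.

1.29

Airmass: sec 64.2° = 2.2976.
τ(617 nm) = 0.0975 × (550/617)⁴ × 2.2976 = 0.0975 × 0.6314 × 2.2976 = 0.1414.
τ(477 nm) = 0.0975 × (550/477)⁴ × 2.2976 = 0.0975 × 1.7676 × 2.2976 = 0.3960.
T(617)/T(477) = exp(τ_B − τ_A) = exp(0.2545) = 1.2898.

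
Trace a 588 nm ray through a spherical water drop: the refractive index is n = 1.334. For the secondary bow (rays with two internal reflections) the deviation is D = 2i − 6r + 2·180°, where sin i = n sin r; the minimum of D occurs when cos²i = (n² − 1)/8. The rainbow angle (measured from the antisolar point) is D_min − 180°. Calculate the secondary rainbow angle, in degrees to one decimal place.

cos²i = (1.77956 − 1)/8 = 0.09744; i = arccos(0.31216) = 71.810°.
sin r = sin 71.810°/1.334 = 0.71217; r = 45.411°.
D_min = 2·71.810° − 6·45.411° + 360° = 231.153°.
Rainbow angle = D_min − 180° = 51.153°.

51.2°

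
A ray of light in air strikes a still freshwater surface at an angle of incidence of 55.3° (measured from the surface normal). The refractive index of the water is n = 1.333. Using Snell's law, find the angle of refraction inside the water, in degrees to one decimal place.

38.1°

Snell: sin θ_r = sin θ_i / n = sin 55.3° / 1.333 = 0.8221 / 1.333 = 0.6168.
θ_r = arcsin(0.6168) = 38.08°.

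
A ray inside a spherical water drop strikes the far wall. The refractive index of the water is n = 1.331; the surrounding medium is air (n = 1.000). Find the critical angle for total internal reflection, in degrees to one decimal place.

sin θ_c = n_air / n = 1.000 / 1.331 = 0.7513.
θ_c = arcsin(0.7513) = 48.70°.

48.7°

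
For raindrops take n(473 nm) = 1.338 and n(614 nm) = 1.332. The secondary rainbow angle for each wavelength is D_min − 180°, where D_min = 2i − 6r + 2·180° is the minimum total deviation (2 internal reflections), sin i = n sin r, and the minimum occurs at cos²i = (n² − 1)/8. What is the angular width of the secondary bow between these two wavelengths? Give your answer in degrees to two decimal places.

At 473 nm (n = 1.338): cos²i = 0.09878 → i = 71.682°, r = 45.195°, D_min = 232.193°, rainbow angle = 52.193°.
At 614 nm (n = 1.332): cos²i = 0.09678 → i = 71.875°, r = 45.520°, D_min = 230.628°, rainbow angle = 50.628°.
Angular width = |52.193° − 50.628°| = 1.564°.

1.56°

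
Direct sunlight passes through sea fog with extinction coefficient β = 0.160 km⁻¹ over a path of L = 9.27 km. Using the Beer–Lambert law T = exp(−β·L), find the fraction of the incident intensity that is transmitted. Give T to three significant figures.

0.227

τ = β·L = 0.160 × 9.27 = 1.4832.
T = exp(−1.4832) = 0.2269.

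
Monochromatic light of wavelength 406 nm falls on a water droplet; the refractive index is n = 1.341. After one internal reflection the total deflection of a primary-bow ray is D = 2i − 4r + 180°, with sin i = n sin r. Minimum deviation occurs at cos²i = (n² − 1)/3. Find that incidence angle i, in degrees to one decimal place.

58.9°

cos²i = (1.341² − 1)/3 = (1.79828 − 1)/3 = 0.26609.
cos i = 0.51584, so i = 58.946°.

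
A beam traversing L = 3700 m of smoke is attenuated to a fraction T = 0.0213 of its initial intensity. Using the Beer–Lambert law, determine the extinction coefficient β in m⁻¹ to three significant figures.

Beer–Lambert: T = exp(−βL) ⇒ β = −ln(T)/L = −ln(0.0213)/3700 = 3.8490/3700 = 0.00104 m⁻¹.

0.00104 m⁻¹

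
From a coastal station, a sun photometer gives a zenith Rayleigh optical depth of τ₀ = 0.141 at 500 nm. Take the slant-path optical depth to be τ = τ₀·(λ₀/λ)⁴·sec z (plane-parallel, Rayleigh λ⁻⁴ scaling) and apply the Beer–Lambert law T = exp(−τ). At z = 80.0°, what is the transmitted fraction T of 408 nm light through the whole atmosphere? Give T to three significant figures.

0.160

sec 80.0° = 5.7588.
τ = 0.141 × (500/408)⁴ × 5.7588 = 0.141 × 2.2555 × 5.7588 = 1.8314.
T = exp(−1.8314) = 0.1602.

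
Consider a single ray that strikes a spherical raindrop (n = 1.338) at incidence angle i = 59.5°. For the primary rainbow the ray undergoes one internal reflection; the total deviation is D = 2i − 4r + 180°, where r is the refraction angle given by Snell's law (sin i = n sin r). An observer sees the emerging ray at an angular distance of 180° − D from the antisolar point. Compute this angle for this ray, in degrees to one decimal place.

41.4°

sin r = sin 59.5° / 1.338 = 0.8616/1.338 = 0.6440; r = 40.09°.
D = 2·59.5° − 4·40.09° + 180° = 119.00° − 160.35° + 180° = 138.65°.
Angle from antisolar point = 180° − D = 41.35°.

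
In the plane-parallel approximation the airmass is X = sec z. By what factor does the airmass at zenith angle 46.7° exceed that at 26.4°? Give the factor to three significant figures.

1.31

X(46.7°)/X(26.4°) = sec 46.7° / sec 26.4° = cos 26.4° / cos 46.7° = 0.8957/0.6858 = 1.3060.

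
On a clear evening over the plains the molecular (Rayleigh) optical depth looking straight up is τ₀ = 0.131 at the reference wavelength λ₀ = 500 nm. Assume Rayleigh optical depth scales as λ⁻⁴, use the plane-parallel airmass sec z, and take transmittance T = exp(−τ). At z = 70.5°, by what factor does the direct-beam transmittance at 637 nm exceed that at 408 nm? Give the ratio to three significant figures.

Airmass: sec 70.5° = 2.9957.
τ(637 nm) = 0.131 × (500/637)⁴ × 2.9957 = 0.131 × 0.3796 × 2.9957 = 0.1490.
τ(408 nm) = 0.131 × (500/408)⁴ × 2.9957 = 0.131 × 2.2555 × 2.9957 = 0.8851.
T(637)/T(408) = exp(τ_B − τ_A) = exp(0.7362) = 2.0879.

2.09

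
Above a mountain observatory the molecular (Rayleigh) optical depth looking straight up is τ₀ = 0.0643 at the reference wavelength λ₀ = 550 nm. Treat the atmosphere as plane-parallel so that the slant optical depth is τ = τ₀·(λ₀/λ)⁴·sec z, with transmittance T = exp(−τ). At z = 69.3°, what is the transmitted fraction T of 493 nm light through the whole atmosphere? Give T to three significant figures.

0.754

sec 69.3° = 2.8291.
τ = 0.0643 × (550/493)⁴ × 2.8291 = 0.0643 × 1.5490 × 2.8291 = 0.2818.
T = exp(−0.2818) = 0.7544.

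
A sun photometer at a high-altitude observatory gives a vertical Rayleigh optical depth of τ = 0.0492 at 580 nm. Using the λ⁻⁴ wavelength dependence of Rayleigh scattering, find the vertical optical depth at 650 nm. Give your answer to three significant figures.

τ(650 nm) = τ(580 nm) × (580/650)⁴ = 0.0492 × (0.8923)⁴ = 0.0492 × 0.6340 = 0.0312.

0.0312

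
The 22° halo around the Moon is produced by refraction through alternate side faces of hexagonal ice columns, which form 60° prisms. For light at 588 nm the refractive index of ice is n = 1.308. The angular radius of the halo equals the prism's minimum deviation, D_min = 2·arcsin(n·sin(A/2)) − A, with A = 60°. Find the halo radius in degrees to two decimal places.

n·sin(A/2) = 1.308 × sin 30° = 1.308 × 0.5000 = 0.6540.
D_min = 2·arcsin(0.6540) − 60° = 2 × 40.844° − 60° = 21.688°.

21.69°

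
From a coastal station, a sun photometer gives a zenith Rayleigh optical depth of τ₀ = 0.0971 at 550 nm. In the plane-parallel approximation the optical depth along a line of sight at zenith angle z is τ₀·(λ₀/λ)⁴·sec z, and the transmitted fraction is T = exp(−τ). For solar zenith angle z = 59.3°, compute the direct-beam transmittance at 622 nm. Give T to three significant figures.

0.890

sec 59.3° = 1.9587.
τ = 0.0971 × (550/622)⁴ × 1.9587 = 0.0971 × 0.6113 × 1.9587 = 0.1163.
T = exp(−0.1163) = 0.8902.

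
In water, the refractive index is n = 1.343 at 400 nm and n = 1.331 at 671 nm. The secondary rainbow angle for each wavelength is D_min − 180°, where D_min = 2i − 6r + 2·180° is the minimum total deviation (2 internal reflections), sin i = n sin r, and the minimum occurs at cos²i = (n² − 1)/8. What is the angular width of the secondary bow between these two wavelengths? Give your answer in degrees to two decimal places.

At 400 nm (n = 1.343): cos²i = 0.10046 → i = 71.522°, r = 44.928°, D_min = 233.478°, rainbow angle = 53.478°.
At 671 nm (n = 1.331): cos²i = 0.09645 → i = 71.907°, r = 45.575°, D_min = 230.365°, rainbow angle = 50.365°.
Angular width = |53.478° − 50.365°| = 3.113°.

3.11°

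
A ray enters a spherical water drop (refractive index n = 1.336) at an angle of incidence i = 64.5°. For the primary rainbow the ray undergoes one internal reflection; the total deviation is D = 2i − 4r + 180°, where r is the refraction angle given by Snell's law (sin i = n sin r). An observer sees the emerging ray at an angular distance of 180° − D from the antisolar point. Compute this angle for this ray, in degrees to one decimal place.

41.0°

sin r = sin 64.5° / 1.336 = 0.9026/1.336 = 0.6756; r = 42.50°.
D = 2·64.5° − 4·42.50° + 180° = 129.00° − 170.00° + 180° = 139.00°.
Angle from antisolar point = 180° − D = 41.00°.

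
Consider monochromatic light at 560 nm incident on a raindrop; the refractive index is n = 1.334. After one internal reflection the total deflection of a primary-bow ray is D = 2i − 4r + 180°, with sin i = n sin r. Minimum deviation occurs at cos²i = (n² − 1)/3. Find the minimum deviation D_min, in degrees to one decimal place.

138.1°

cos²i = (1.77956 − 1)/3 = 0.25985; i = arccos(0.50976) = 59.352°.
sin r = sin 59.352°/1.334 = 0.64492; r = 40.159°.
D_min = 2·59.352° − 4·40.159° + 180° = 138.067°.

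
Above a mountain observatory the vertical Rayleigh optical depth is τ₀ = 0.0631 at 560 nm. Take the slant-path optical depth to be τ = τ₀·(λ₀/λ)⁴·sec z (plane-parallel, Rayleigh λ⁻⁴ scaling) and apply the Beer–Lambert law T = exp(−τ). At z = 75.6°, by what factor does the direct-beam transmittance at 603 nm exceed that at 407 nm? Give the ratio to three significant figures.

Airmass: sec 75.6° = 4.0211.
τ(603 nm) = 0.0631 × (560/603)⁴ × 4.0211 = 0.0631 × 0.7438 × 4.0211 = 0.1887.
τ(407 nm) = 0.0631 × (560/407)⁴ × 4.0211 = 0.0631 × 3.5841 × 4.0211 = 0.9094.
T(603)/T(407) = exp(τ_B − τ_A) = exp(0.7206) = 2.0558.

2.06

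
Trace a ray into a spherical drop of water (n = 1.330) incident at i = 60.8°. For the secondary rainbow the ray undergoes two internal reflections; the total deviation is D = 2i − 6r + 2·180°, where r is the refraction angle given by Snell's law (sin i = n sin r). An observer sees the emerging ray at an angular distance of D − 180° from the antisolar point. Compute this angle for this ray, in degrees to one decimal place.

55.5°

sin r = sin 60.8° / 1.330 = 0.8729/1.330 = 0.6563; r = 41.02°.
D = 2·60.8° − 6·41.02° + 2·180° = 121.60° − 246.12° + 360° = 235.48°.
Angle from antisolar point = D − 180° = 55.48°.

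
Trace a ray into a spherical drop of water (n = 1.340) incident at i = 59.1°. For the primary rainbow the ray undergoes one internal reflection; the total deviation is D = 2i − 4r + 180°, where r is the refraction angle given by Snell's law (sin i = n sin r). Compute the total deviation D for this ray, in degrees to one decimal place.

138.9°

sin r = sin 59.1° / 1.340 = 0.8581/1.340 = 0.6403; r = 39.82°.
D = 2·59.1° − 4·39.82° + 180° = 118.20° − 159.27° + 180° = 138.93°.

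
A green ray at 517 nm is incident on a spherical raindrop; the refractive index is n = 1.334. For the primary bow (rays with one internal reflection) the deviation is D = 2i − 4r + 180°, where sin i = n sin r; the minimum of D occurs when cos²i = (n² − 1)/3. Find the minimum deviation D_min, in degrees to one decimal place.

138.1°

cos²i = (1.77956 − 1)/3 = 0.25985; i = arccos(0.50976) = 59.352°.
sin r = sin 59.352°/1.334 = 0.64492; r = 40.159°.
D_min = 2·59.352° − 4·40.159° + 180° = 138.067°.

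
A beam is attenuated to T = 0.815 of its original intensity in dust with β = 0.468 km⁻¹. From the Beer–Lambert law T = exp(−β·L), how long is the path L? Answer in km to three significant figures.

0.437 km

Beer–Lambert: T = exp(−βL) ⇒ L = −ln(T)/β = −ln(0.815)/0.468 = 0.2046/0.468 = 0.4371 km.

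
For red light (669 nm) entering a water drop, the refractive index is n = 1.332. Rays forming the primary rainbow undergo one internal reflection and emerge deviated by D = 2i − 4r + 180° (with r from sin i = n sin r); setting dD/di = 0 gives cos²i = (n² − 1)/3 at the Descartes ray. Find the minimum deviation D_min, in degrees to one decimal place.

137.8°

cos²i = (1.77422 − 1)/3 = 0.25807; i = arccos(0.50801) = 59.469°.
sin r = sin 59.469°/1.332 = 0.64666; r = 40.290°.
D_min = 2·59.469° − 4·40.290° + 180° = 137.776°.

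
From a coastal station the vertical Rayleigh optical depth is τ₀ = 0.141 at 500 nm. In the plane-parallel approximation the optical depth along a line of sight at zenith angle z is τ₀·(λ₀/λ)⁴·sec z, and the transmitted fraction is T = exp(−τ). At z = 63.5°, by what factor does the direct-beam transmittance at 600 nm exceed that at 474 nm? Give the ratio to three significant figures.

Airmass: sec 63.5° = 2.2412.
τ(600 nm) = 0.141 × (500/600)⁴ × 2.2412 = 0.141 × 0.4823 × 2.2412 = 0.1524.
τ(474 nm) = 0.141 × (500/474)⁴ × 2.2412 = 0.141 × 1.2381 × 2.2412 = 0.3913.
T(600)/T(474) = exp(τ_B − τ_A) = exp(0.2389) = 1.2698.

1.27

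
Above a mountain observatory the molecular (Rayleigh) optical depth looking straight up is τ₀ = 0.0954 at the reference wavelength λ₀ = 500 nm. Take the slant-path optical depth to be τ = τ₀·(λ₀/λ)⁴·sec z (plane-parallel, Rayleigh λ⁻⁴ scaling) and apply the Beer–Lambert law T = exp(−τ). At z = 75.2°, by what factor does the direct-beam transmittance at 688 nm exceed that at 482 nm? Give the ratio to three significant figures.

1.39

Airmass: sec 75.2° = 3.9147.
τ(688 nm) = 0.0954 × (500/688)⁴ × 3.9147 = 0.0954 × 0.2789 × 3.9147 = 0.1042.
τ(482 nm) = 0.0954 × (500/482)⁴ × 3.9147 = 0.0954 × 1.1580 × 3.9147 = 0.4325.
T(688)/T(482) = exp(τ_B − τ_A) = exp(0.3283) = 1.3886.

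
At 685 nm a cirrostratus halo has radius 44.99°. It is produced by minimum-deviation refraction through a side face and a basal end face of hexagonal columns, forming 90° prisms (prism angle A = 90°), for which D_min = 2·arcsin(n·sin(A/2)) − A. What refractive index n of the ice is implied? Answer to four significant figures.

Rearranging: n = sin((D_min + A)/2) / sin(A/2).
(D_min + A)/2 = (44.99° + 90°)/2 = 67.495°.
n = sin 67.495° / sin 45° = 0.9238 / 0.7071 = 1.3065.

1.307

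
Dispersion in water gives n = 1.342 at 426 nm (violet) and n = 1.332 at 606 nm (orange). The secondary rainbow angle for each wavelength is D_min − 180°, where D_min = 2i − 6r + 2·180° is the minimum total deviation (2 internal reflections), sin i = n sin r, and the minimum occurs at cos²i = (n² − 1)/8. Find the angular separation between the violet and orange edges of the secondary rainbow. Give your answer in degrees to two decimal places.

At 426 nm (n = 1.342): cos²i = 0.10012 → i = 71.554°, r = 44.981°, D_min = 233.222°, rainbow angle = 53.222°.
At 606 nm (n = 1.332): cos²i = 0.09678 → i = 71.875°, r = 45.520°, D_min = 230.628°, rainbow angle = 50.628°.
Angular width = |53.222° − 50.628°| = 2.594°.

2.59°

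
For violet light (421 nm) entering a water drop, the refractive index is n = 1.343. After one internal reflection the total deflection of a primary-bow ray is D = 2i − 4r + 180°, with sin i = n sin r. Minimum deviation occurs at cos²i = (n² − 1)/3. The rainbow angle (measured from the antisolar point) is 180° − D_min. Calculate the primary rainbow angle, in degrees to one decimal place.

cos²i = (1.80365 − 1)/3 = 0.26788; i = arccos(0.51757) = 58.830°.
sin r = sin 58.830°/1.343 = 0.63711; r = 39.577°.
D_min = 2·58.830° − 4·39.577° + 180° = 139.354°.
Rainbow angle = 180° − D_min = 40.646°.

40.6°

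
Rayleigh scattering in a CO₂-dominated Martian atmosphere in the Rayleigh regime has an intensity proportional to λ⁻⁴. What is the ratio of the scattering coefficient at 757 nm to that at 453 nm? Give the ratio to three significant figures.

Rayleigh scattering ∝ λ⁻⁴, so the ratio of coefficients is the inverse fourth power of the wavelength ratio.
σ(757)/σ(453) = (453/757)⁴ = (0.5984)⁴ = 0.1282.

0.128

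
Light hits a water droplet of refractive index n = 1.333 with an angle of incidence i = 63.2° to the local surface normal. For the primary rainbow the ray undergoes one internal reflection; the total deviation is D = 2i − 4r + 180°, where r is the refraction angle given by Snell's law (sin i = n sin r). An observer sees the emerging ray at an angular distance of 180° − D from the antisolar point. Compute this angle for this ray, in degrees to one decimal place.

sin r = sin 63.2° / 1.333 = 0.8926/1.333 = 0.6696; r = 42.04°.
D = 2·63.2° − 4·42.04° + 180° = 126.40° − 168.15° + 180° = 138.25°.
Angle from antisolar point = 180° − D = 41.75°.

41.7°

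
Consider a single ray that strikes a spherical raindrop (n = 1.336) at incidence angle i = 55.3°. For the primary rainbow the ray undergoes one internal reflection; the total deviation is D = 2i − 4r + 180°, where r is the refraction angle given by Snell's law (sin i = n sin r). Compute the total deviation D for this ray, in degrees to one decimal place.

138.7°

sin r = sin 55.3° / 1.336 = 0.8221/1.336 = 0.6154; r = 37.98°.
D = 2·55.3° − 4·37.98° + 180° = 110.60° − 151.92° + 180° = 138.68°.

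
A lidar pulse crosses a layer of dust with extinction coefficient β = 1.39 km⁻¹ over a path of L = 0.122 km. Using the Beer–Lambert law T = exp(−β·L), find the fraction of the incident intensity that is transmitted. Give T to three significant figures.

0.844

τ = β·L = 1.39 × 0.122 = 0.1696.
T = exp(−0.1696) = 0.8440.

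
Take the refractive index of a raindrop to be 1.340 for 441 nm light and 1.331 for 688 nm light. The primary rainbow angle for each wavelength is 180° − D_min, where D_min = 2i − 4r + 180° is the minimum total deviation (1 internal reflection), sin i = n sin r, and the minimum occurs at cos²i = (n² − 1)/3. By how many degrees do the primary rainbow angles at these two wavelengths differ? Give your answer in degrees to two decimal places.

At 441 nm (n = 1.340): cos²i = 0.26520 → i = 59.004°, r = 39.770°, D_min = 138.929°, rainbow angle = 41.071°.
At 688 nm (n = 1.331): cos²i = 0.25719 → i = 59.527°, r = 40.356°, D_min = 137.630°, rainbow angle = 42.370°.
Angular width = |41.071° − 42.370°| = 1.299°.

1.30°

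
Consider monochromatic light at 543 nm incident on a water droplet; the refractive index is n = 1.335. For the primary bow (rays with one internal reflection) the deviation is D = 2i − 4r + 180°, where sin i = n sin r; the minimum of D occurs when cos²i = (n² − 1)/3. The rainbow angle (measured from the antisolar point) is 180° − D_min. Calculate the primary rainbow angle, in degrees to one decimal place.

cos²i = (1.78222 − 1)/3 = 0.26074; i = arccos(0.51063) = 59.294°.
sin r = sin 59.294°/1.335 = 0.64405; r = 40.094°.
D_min = 2·59.294° − 4·40.094° + 180° = 138.212°.
Rainbow angle = 180° − D_min = 41.788°.

41.8°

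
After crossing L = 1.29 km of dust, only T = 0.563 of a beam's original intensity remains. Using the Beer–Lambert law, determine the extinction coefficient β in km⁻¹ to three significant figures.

Beer–Lambert: T = exp(−βL) ⇒ β = −ln(T)/L = −ln(0.563)/1.29 = 0.5745/1.29 = 0.4453 km⁻¹.

0.445 km⁻¹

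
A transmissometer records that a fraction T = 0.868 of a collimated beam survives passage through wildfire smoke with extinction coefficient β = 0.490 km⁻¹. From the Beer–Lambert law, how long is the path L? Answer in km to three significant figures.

0.289 km

Beer–Lambert: T = exp(−βL) ⇒ L = −ln(T)/β = −ln(0.868)/0.490 = 0.1416/0.490 = 0.2889 km.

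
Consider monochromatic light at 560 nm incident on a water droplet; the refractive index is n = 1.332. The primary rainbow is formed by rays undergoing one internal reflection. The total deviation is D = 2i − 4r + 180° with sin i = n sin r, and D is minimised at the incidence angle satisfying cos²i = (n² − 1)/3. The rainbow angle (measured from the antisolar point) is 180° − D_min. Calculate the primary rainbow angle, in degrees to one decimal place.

42.2°

cos²i = (1.77422 − 1)/3 = 0.25807; i = arccos(0.50801) = 59.469°.
sin r = sin 59.469°/1.332 = 0.64666; r = 40.290°.
D_min = 2·59.469° − 4·40.290° + 180° = 137.776°.
Rainbow angle = 180° − D_min = 42.224°.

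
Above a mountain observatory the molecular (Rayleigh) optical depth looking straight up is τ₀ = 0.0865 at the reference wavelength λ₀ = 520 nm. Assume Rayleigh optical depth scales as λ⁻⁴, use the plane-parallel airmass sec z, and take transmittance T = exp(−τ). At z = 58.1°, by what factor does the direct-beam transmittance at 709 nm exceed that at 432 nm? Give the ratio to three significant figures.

1.34

Airmass: sec 58.1° = 1.8924.
τ(709 nm) = 0.0865 × (520/709)⁴ × 1.8924 = 0.0865 × 0.2894 × 1.8924 = 0.0474.
τ(432 nm) = 0.0865 × (520/432)⁴ × 1.8924 = 0.0865 × 2.0993 × 1.8924 = 0.3436.
T(709)/T(432) = exp(τ_B − τ_A) = exp(0.2963) = 1.3448.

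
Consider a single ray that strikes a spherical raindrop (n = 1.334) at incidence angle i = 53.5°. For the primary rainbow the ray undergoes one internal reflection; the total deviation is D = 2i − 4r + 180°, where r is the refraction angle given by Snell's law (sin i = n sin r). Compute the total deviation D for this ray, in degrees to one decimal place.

sin r = sin 53.5° / 1.334 = 0.8039/1.334 = 0.6026; r = 37.06°.
D = 2·53.5° − 4·37.06° + 180° = 107.00° − 148.22° + 180° = 138.78°.

138.8°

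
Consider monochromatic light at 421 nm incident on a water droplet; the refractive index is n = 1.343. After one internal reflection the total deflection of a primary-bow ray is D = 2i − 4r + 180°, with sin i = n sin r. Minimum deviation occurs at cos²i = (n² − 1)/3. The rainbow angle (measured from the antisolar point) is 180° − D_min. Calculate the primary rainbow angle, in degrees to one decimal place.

cos²i = (1.80365 − 1)/3 = 0.26788; i = arccos(0.51757) = 58.830°.
sin r = sin 58.830°/1.343 = 0.63711; r = 39.577°.
D_min = 2·58.830° − 4·39.577° + 180° = 139.354°.
Rainbow angle = 180° − D_min = 40.646°.

40.6°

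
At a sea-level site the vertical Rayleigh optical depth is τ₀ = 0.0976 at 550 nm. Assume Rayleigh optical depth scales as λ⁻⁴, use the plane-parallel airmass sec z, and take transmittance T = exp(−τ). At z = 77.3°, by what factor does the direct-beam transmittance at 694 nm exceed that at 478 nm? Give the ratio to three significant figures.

Airmass: sec 77.3° = 4.5486.
τ(694 nm) = 0.0976 × (550/694)⁴ × 4.5486 = 0.0976 × 0.3945 × 4.5486 = 0.1751.
τ(478 nm) = 0.0976 × (550/478)⁴ × 4.5486 = 0.0976 × 1.7528 × 4.5486 = 0.7782.
T(694)/T(478) = exp(τ_B − τ_A) = exp(0.6030) = 1.8277.

1.83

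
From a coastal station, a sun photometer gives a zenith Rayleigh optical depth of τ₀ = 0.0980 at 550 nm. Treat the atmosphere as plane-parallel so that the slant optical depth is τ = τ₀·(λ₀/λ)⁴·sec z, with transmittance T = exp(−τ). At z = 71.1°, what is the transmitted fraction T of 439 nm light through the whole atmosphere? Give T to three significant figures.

0.475

sec 71.1° = 3.0872.
τ = 0.0980 × (550/439)⁴ × 3.0872 = 0.0980 × 2.4637 × 3.0872 = 0.7454.
T = exp(−0.7454) = 0.4745.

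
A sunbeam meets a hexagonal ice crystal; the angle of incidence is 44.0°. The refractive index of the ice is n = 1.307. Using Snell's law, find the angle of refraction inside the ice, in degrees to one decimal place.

32.1°

Snell: sin θ_r = sin θ_i / n = sin 44.0° / 1.307 = 0.6947 / 1.307 = 0.5315.
θ_r = arcsin(0.5315) = 32.11°.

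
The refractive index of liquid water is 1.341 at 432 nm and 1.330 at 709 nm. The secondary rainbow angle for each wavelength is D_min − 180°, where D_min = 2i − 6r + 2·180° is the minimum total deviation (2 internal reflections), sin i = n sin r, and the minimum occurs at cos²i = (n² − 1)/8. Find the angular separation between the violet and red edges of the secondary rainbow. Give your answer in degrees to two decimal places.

At 432 nm (n = 1.341): cos²i = 0.09979 → i = 71.586°, r = 45.034°, D_min = 232.966°, rainbow angle = 52.966°.
At 709 nm (n = 1.330): cos²i = 0.09611 → i = 71.940°, r = 45.630°, D_min = 230.101°, rainbow angle = 50.101°.
Angular width = |52.966° − 50.101°| = 2.865°.

2.86°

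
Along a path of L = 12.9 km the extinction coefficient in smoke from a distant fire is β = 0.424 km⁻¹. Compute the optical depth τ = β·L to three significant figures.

τ = β·L = 0.424 × 12.9 = 5.4696.

5.47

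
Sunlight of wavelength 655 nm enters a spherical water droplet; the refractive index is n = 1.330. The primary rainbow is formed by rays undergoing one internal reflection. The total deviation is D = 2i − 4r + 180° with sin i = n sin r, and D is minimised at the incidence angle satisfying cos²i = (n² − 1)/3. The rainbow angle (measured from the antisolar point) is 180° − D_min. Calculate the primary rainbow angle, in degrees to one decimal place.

42.5°

cos²i = (1.76890 − 1)/3 = 0.25630; i = arccos(0.50626) = 59.585°.
sin r = sin 59.585°/1.330 = 0.64841; r = 40.422°.
D_min = 2·59.585° − 4·40.422° + 180° = 137.484°.
Rainbow angle = 180° − D_min = 42.516°.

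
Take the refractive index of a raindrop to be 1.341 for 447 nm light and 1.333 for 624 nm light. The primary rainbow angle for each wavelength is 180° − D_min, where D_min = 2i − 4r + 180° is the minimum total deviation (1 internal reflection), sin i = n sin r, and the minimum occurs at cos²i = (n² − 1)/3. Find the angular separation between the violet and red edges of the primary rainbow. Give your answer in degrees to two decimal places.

1.15°

At 447 nm (n = 1.341): cos²i = 0.26609 → i = 58.946°, r = 39.705°, D_min = 139.071°, rainbow angle = 40.929°.
At 624 nm (n = 1.333): cos²i = 0.25896 → i = 59.410°, r = 40.225°, D_min = 137.922°, rainbow angle = 42.078°.
Angular width = |40.929° − 42.078°| = 1.149°.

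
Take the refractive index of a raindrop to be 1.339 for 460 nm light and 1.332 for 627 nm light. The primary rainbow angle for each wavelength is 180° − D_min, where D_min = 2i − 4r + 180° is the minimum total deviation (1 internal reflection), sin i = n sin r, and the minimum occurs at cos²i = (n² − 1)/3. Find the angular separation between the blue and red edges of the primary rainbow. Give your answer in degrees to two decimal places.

1.01°

At 460 nm (n = 1.339): cos²i = 0.26431 → i = 59.062°, r = 39.834°, D_min = 138.786°, rainbow angle = 41.214°.
At 627 nm (n = 1.332): cos²i = 0.25807 → i = 59.469°, r = 40.290°, D_min = 137.776°, rainbow angle = 42.224°.
Angular width = |41.214° − 42.224°| = 1.010°.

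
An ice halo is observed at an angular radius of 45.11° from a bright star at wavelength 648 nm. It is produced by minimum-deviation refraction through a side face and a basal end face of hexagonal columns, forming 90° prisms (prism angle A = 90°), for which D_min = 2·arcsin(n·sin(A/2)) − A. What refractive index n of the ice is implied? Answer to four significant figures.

Rearranging: n = sin((D_min + A)/2) / sin(A/2).
(D_min + A)/2 = (45.11° + 90°)/2 = 67.555°.
n = sin 67.555° / sin 45° = 0.9242 / 0.7071 = 1.3071.

1.307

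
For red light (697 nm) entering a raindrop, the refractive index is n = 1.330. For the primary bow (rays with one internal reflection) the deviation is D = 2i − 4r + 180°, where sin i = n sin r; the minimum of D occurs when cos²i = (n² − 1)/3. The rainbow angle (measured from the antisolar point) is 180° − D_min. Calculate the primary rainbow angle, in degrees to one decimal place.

cos²i = (1.76890 − 1)/3 = 0.25630; i = arccos(0.50626) = 59.585°.
sin r = sin 59.585°/1.330 = 0.64841; r = 40.422°.
D_min = 2·59.585° − 4·40.422° + 180° = 137.484°.
Rainbow angle = 180° − D_min = 42.516°.

42.5°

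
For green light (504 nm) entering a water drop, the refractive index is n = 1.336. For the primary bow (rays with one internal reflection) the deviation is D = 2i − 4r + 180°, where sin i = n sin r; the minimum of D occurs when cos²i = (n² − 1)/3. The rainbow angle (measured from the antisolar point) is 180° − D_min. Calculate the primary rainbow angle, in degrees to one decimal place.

cos²i = (1.78490 − 1)/3 = 0.26163; i = arccos(0.51150) = 59.236°.
sin r = sin 59.236°/1.336 = 0.64318; r = 40.029°.
D_min = 2·59.236° − 4·40.029° + 180° = 138.356°.
Rainbow angle = 180° − D_min = 41.644°.

41.6°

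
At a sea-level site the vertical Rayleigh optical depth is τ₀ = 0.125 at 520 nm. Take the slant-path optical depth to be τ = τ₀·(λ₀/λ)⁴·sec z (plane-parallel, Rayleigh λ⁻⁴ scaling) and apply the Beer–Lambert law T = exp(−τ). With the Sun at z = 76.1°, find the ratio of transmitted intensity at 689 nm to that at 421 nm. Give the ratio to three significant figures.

Airmass: sec 76.1° = 4.1627.
τ(689 nm) = 0.125 × (520/689)⁴ × 4.1627 = 0.125 × 0.3244 × 4.1627 = 0.1688.
τ(421 nm) = 0.125 × (520/421)⁴ × 4.1627 = 0.125 × 2.3275 × 4.1627 = 1.2111.
T(689)/T(421) = exp(τ_B − τ_A) = exp(1.0423) = 2.8356.

2.84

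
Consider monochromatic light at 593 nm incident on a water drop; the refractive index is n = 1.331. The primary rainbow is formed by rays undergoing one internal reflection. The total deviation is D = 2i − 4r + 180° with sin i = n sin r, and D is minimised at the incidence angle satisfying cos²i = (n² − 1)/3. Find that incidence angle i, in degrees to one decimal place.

cos²i = (1.331² − 1)/3 = (1.77156 − 1)/3 = 0.25719.
cos i = 0.50714, so i = 59.527°.

59.5°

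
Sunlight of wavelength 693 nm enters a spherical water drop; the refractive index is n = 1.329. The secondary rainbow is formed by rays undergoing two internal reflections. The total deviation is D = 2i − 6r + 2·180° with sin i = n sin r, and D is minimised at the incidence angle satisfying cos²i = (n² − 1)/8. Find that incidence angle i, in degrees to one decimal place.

cos²i = (1.329² − 1)/8 = (1.76624 − 1)/8 = 0.09578.
cos i = 0.30948, so i = 71.972°.

72.0°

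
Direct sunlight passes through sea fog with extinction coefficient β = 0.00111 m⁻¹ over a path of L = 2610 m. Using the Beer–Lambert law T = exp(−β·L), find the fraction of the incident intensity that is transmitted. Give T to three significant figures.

τ = β·L = 0.00111 × 2610 = 2.8971.
T = exp(−2.8971) = 0.0552.

0.0552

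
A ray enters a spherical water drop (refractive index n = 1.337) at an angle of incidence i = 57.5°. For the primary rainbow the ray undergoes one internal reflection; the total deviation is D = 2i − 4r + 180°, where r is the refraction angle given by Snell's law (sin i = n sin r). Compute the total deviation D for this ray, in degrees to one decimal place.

sin r = sin 57.5° / 1.337 = 0.8434/1.337 = 0.6308; r = 39.11°.
D = 2·57.5° − 4·39.11° + 180° = 115.00° − 156.44° + 180° = 138.56°.

138.6°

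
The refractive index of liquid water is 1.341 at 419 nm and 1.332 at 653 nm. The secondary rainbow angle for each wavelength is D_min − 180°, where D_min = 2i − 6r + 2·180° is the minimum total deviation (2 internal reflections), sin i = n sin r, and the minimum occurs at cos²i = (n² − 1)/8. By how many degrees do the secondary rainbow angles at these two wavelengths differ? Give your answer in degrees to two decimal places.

2.34°

At 419 nm (n = 1.341): cos²i = 0.09979 → i = 71.586°, r = 45.034°, D_min = 232.966°, rainbow angle = 52.966°.
At 653 nm (n = 1.332): cos²i = 0.09678 → i = 71.875°, r = 45.520°, D_min = 230.628°, rainbow angle = 50.628°.
Angular width = |52.966° − 50.628°| = 2.337°.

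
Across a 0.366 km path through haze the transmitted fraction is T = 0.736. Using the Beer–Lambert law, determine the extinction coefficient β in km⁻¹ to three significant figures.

0.838 km⁻¹

Beer–Lambert: T = exp(−βL) ⇒ β = −ln(T)/L = −ln(0.736)/0.366 = 0.3065/0.366 = 0.8375 km⁻¹.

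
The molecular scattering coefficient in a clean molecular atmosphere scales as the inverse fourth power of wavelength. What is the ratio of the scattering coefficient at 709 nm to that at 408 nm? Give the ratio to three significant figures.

Rayleigh scattering ∝ λ⁻⁴, so the ratio of coefficients is the inverse fourth power of the wavelength ratio.
σ(709)/σ(408) = (408/709)⁴ = (0.5755)⁴ = 0.1097.

0.110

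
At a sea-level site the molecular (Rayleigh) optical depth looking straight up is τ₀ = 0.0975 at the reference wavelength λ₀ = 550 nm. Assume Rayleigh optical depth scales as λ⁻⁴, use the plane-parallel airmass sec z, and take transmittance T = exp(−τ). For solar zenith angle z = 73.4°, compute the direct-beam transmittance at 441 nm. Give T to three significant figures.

0.438

sec 73.4° = 3.5003.
τ = 0.0975 × (550/441)⁴ × 3.5003 = 0.0975 × 2.4193 × 3.5003 = 0.8257.
T = exp(−0.8257) = 0.4379.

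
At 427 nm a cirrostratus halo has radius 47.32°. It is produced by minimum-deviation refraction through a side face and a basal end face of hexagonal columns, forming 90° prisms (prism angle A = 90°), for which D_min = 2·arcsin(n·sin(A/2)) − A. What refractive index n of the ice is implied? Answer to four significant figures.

1.317

Rearranging: n = sin((D_min + A)/2) / sin(A/2).
(D_min + A)/2 = (47.32° + 90°)/2 = 68.660°.
n = sin 68.660° / sin 45° = 0.9314 / 0.7071 = 1.3173.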